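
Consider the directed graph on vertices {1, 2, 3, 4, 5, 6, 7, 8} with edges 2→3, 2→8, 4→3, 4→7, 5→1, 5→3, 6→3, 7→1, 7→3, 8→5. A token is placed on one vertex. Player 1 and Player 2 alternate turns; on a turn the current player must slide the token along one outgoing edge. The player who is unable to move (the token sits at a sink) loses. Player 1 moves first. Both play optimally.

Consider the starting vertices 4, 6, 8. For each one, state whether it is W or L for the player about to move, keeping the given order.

Use the standard recursion: the mover loses at a terminal position; elsewhere, the mover wins exactly when some move hands the opponent an L position.
Every edge goes from a vertex to one that appears earlier in the order 1, 3, 5, 7, 6, 8, 2, 4, so processing vertices in that order labels each vertex after all of its successors.
1: no outgoing edge → L
3: no outgoing edge → L
5: W (go to 3, an L position)
7: W (go to 3, an L position)
6: W (go to 3, an L position)
8: L (sole option 5(W) is W)
2: W (go to 8, an L position)
4: W (go to 3, an L position)

4: W, 6: W, 8: L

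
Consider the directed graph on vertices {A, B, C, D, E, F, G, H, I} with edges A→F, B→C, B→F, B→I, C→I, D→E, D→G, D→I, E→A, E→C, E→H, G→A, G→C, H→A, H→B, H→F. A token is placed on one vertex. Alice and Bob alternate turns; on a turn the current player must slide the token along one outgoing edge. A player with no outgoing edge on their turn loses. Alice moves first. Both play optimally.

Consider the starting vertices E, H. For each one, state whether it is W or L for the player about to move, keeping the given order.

Use the standard recursion: the mover loses at a terminal position; elsewhere, the mover wins exactly when some move hands the opponent an L position.
Every edge goes from a vertex to one that appears earlier in the order F, I, A, C, B, H, G, E, D, so processing vertices in that order labels each vertex after all of its successors.
F: no outgoing edge → L
I: no outgoing edge → L
A: reaches L-position F → W
C: reaches L-position I → W
B: reaches L-position I → W
H: reaches L-position F → W
G: only reaches C(W), A(W), all W → L
E: only reaches H(W), C(W), A(W), all W → L
D: reaches L-position E → W

E: L, H: W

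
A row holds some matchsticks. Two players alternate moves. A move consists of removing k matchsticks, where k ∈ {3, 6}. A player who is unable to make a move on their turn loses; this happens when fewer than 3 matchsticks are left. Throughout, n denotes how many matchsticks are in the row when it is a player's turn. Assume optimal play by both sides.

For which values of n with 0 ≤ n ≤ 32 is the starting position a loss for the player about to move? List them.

0, 1, 2, 9, 10, 11, 18, 19, 20, 27, 28, 29

Build the W/L table. Terminal = L. A non-terminal position is W if it has a move to some L; otherwise it is L.
n=0: no move → L
n=1: no move → L
n=2: no move → L
n=3: →0(L), so W
n=4: →1(L), so W
n=5: →2(L), so W
n=6: →0(L), so W
n=7: →1(L), so W
n=8: →2(L), so W
n=9: →6(W), 3(W) — all W, so L
n=10: →7(W), 4(W) — all W, so L
n=11: →8(W), 5(W) — all W, so L
n=12: →9(L), so W
n=13: →10(L), so W
n=14: →11(L), so W
n=15: →9(L), so W
n=16: →10(L), so W
n=17: →11(L), so W
n=18: →15(W), 12(W) — all W, so L
n=19: →16(W), 13(W) — all W, so L
n=20: →17(W), 14(W) — all W, so L
n=21: →18(L), so W
n=22: →19(L), so W
n=23: →20(L), so W
n=24: →18(L), so W
n=25: →19(L), so W
n=26: →20(L), so W
n=27: →24(W), 21(W) — all W, so L
n=28: →25(W), 22(W) — all W, so L
n=29: →26(W), 23(W) — all W, so L
n=30: →27(L), so W
n=31: →28(L), so W
n=32: →29(L), so W
Reading off the rows marked L gives the requested list; there are 12 such values of n.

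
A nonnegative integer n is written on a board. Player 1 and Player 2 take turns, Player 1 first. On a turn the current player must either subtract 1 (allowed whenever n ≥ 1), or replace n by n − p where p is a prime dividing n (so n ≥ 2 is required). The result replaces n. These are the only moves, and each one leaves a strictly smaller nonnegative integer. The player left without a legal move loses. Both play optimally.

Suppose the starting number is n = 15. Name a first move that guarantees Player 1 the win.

Work bottom-up. With no move the player to move loses. Otherwise the position is W if at least one move leads to an L position for the opponent, and L if every move leads to a W.
n=0: no move → L
n=1: can move to 0, which is L ⇒ W
n=2: can move to 0, which is L ⇒ W
n=3: can move to 0, which is L ⇒ W
n=4: moves to 2(W), 3(W); every one is W ⇒ L
n=5: can move to 0, which is L ⇒ W
n=6: can move to 4, which is L ⇒ W
n=7: can move to 0, which is L ⇒ W
n=8: moves to 6(W), 7(W); every one is W ⇒ L
n=9: can move to 8, which is L ⇒ W
n=10: can move to 8, which is L ⇒ W
n=11: can move to 0, which is L ⇒ W
n=12: moves to 9(W), 10(W), 11(W); every one is W ⇒ L
n=13: can move to 0, which is L ⇒ W
n=14: can move to 12, which is L ⇒ W
n=15: can move to 12, which is L ⇒ W
From 15, the L positions reachable in one move are: 12.

Move to 12.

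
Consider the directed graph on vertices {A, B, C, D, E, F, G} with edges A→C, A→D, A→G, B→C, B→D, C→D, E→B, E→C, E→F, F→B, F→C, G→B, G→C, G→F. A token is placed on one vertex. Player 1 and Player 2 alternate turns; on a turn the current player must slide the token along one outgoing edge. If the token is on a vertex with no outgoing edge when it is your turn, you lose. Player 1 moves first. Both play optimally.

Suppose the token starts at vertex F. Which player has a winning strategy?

Player 2 wins.

Positions with no move are L. A position that does have a move is losing for the player to move precisely when every available move leads to a winning position for the opponent. Fill in the labels:
Every edge goes from a vertex to one that appears earlier in the order D, C, B, F, E, G, A, so processing vertices in that order labels each vertex after all of its successors.
D: no outgoing edge → L
C: can move to D, which is L ⇒ W
B: can move to D, which is L ⇒ W
F: moves to B(W), C(W); every one is W ⇒ L
E: can move to F, which is L ⇒ W
G: can move to F, which is L ⇒ W
A: can move to D, which is L ⇒ W
The starting position F is L: whatever Player 1 does, the opponent receives a W position.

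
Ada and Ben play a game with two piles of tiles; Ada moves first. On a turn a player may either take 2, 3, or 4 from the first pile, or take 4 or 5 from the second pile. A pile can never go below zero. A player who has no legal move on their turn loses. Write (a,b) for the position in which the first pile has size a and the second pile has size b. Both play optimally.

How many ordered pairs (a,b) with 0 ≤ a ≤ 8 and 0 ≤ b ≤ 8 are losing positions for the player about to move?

Work bottom-up. With no move the player to move loses. Otherwise the position is W if at least one move leads to an L position for the opponent, and L if every move leads to a W.
Every move lowers a or b (never raises either), so fill the grid row by row in increasing a, and left to right within a row: each cell's successors are then already labelled.
      b=0  b=1  b=2  b=3  b=4  b=5  b=6  b=7  b=8
a=0:    L    L    L    L    W    W    W    W    W
a=1:    L    L    L    L    W    W    W    W    W
a=2:    W    W    W    W    L    L    L    L    W
a=3:    W    W    W    W    L    L    L    L    W
a=4:    W    W    W    W    W    W    W    W    L
a=5:    W    W    W    W    W    W    W    W    L
a=6:    L    L    L    L    W    W    W    W    W
a=7:    L    L    L    L    W    W    W    W    W
a=8:    W    W    W    W    L    L    L    L    W
Cells with no legal move (terminal, hence L): (0,0), (0,1), (0,2), (0,3), (1,0), (1,1), (1,2), (1,3).
The remaining L cells, each justified by listing all of its moves:
(2,4): L (options (0,4)(W), (2,0)(W) are all W)
(2,5): L (options (0,5)(W), (2,1)(W), (2,0)(W) are all W)
(2,6): L (options (0,6)(W), (2,2)(W), (2,1)(W) are all W)
(2,7): L (options (0,7)(W), (2,3)(W), (2,2)(W) are all W)
(3,4): L (options (1,4)(W), (0,4)(W), (3,0)(W) are all W)
(3,5): L (options (1,5)(W), (0,5)(W), (3,1)(W), (3,0)(W) are all W)
(3,6): L (options (1,6)(W), (0,6)(W), (3,2)(W), (3,1)(W) are all W)
(3,7): L (options (1,7)(W), (0,7)(W), (3,3)(W), (3,2)(W) are all W)
(4,8): L (options (2,8)(W), (1,8)(W), (0,8)(W), (4,4)(W), (4,3)(W) are all W)
(5,8): L (options (3,8)(W), (2,8)(W), (1,8)(W), (5,4)(W), (5,3)(W) are all W)
(6,0): L (options (4,0)(W), (3,0)(W), (2,0)(W) are all W)
(6,1): L (options (4,1)(W), (3,1)(W), (2,1)(W) are all W)
(6,2): L (options (4,2)(W), (3,2)(W), (2,2)(W) are all W)
(6,3): L (options (4,3)(W), (3,3)(W), (2,3)(W) are all W)
(7,0): L (options (5,0)(W), (4,0)(W), (3,0)(W) are all W)
(7,1): L (options (5,1)(W), (4,1)(W), (3,1)(W) are all W)
(7,2): L (options (5,2)(W), (4,2)(W), (3,2)(W) are all W)
(7,3): L (options (5,3)(W), (4,3)(W), (3,3)(W) are all W)
(8,4): L (options (6,4)(W), (5,4)(W), (4,4)(W), (8,0)(W) are all W)
(8,5): L (options (6,5)(W), (5,5)(W), (4,5)(W), (8,1)(W), (8,0)(W) are all W)
(8,6): L (options (6,6)(W), (5,6)(W), (4,6)(W), (8,2)(W), (8,1)(W) are all W)
(8,7): L (options (6,7)(W), (5,7)(W), (4,7)(W), (8,3)(W), (8,2)(W) are all W)
Every other cell has at least one move into one of the L cells above, so it is W.
L cells per row: a=0: 4, a=1: 4, a=2: 4, a=3: 4, a=4: 1, a=5: 1, a=6: 4, a=7: 4, a=8: 4; total 30.

30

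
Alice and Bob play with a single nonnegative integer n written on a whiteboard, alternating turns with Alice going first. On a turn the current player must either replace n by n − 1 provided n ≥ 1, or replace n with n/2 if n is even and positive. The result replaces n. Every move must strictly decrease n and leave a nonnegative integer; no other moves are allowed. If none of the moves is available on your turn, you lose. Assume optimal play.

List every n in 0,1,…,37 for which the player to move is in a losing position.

0, 2, 5, 7, 9, 11, 13, 15, 17, 19, 21, 23, 25, 27, 29, 31, 33, 35, 37

Build the W/L table. Terminal = L. A non-terminal position is W if it has a move to some L; otherwise it is L.
n=0: no move → L
n=1: W (go to 0, an L position)
n=2: L (sole option 1(W) is W)
n=3: W (go to 2, an L position)
n=4: W (go to 2, an L position)
n=5: L (sole option 4(W) is W)
n=6: W (go to 5, an L position)
n=7: L (sole option 6(W) is W)
n=8: W (go to 7, an L position)
n=9: L (sole option 8(W) is W)
n=10: W (go to 5, an L position)
n=11: L (sole option 10(W) is W)
n=12: W (go to 11, an L position)
n=13: L (sole option 12(W) is W)
n=14: W (go to 7, an L position)
n=15: L (sole option 14(W) is W)
n=16: W (go to 15, an L position)
n=17: L (sole option 16(W) is W)
n=18: W (go to 9, an L position)
n=19: L (sole option 18(W) is W)
n=20: W (go to 19, an L position)
n=21: L (sole option 20(W) is W)
n=22: W (go to 11, an L position)
n=23: L (sole option 22(W) is W)
n=24: W (go to 23, an L position)
n=25: L (sole option 24(W) is W)
n=26: W (go to 13, an L position)
n=27: L (sole option 26(W) is W)
n=28: W (go to 27, an L position)
n=29: L (sole option 28(W) is W)
n=30: W (go to 15, an L position)
n=31: L (sole option 30(W) is W)
n=32: W (go to 31, an L position)
n=33: L (sole option 32(W) is W)
n=34: W (go to 17, an L position)
n=35: L (sole option 34(W) is W)
n=36: W (go to 35, an L position)
n=37: L (sole option 36(W) is W)
The losing starting values of n are exactly the entries labelled L in this table (19 of them).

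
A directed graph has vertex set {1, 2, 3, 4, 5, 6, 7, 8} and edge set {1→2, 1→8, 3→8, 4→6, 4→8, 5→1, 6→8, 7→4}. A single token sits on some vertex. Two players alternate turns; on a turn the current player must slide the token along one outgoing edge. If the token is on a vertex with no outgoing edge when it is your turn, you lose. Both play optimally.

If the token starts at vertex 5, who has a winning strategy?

Label each position W (a win for the player to move) or L (a loss). A position with no legal move is L; any other position is W exactly when some move reaches an L, and L when every move reaches a W.
Every edge goes from a vertex to one that appears earlier in the order 2, 8, 6, 4, 1, 7, 5, 3, so processing vertices in that order labels each vertex after all of its successors.
2: no outgoing edge → L
8: no outgoing edge → L
6: can move to 8, which is L ⇒ W
4: can move to 8, which is L ⇒ W
1: can move to 8, which is L ⇒ W
7: the only move is to 4(W), a W ⇒ L
5: the only move is to 1(W), a W ⇒ L
3: can move to 8, which is L ⇒ W
The starting position 5 is L: whatever the player to move does, the opponent receives a W position.

The second player wins.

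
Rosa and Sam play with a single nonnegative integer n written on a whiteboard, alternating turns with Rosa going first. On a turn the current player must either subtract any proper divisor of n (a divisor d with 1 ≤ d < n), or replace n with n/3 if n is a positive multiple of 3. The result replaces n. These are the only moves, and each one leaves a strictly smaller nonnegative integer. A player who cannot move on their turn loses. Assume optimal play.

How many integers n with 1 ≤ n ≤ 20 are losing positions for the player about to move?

Use the standard recursion: the mover loses at a terminal position; elsewhere, the mover wins exactly when some move hands the opponent an L position.
n=0: no move → L
n=1: no move → L
n=2: can move to 1, which is L ⇒ W
n=3: can move to 1, which is L ⇒ W
n=4: moves to 2(W), 3(W); every one is W ⇒ L
n=5: can move to 4, which is L ⇒ W
n=6: can move to 4, which is L ⇒ W
n=7: the only move is to 6(W), a W ⇒ L
n=8: can move to 4, which is L ⇒ W
n=9: moves to 3(W), 6(W), 8(W); every one is W ⇒ L
n=10: can move to 9, which is L ⇒ W
n=11: the only move is to 10(W), a W ⇒ L
n=12: can move to 4, which is L ⇒ W
n=13: the only move is to 12(W), a W ⇒ L
n=14: can move to 7, which is L ⇒ W
n=15: moves to 5(W), 10(W), 12(W), 14(W); every one is W ⇒ L
n=16: can move to 15, which is L ⇒ W
n=17: the only move is to 16(W), a W ⇒ L
n=18: can move to 9, which is L ⇒ W
n=19: the only move is to 18(W), a W ⇒ L
n=20: can move to 15, which is L ⇒ W
L entries with 1 ≤ n ≤ 20 (n=0 is outside the asked range and is not counted): n = 1, 4, 7, 9, 11, 13, 15, 17, 19; that makes 9.

9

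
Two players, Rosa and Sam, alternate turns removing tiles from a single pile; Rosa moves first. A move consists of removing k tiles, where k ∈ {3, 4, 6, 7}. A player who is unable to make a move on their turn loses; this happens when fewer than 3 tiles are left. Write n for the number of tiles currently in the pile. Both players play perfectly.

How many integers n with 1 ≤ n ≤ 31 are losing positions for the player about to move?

Classify positions by backward induction: terminal positions (no move available) are L. From any other position, the mover wins iff some move reaches an L.
n=0: no move → L
n=1: no move → L
n=2: no move → L
n=3: reaches L-position 0 → W
n=4: reaches L-position 1 → W
n=5: reaches L-position 2 → W
n=6: reaches L-position 2 → W
n=7: reaches L-position 1 → W
n=8: reaches L-position 2 → W
n=9: reaches L-position 2 → W
n=10: only reaches 7(W), 6(W), 4(W), 3(W), all W → L
n=11: only reaches 8(W), 7(W), 5(W), 4(W), all W → L
n=12: only reaches 9(W), 8(W), 6(W), 5(W), all W → L
n=13: reaches L-position 10 → W
n=14: reaches L-position 11 → W
n=15: reaches L-position 12 → W
n=16: reaches L-position 12 → W
n=17: reaches L-position 11 → W
n=18: reaches L-position 12 → W
n=19: reaches L-position 12 → W
n=20: only reaches 17(W), 16(W), 14(W), 13(W), all W → L
n=21: only reaches 18(W), 17(W), 15(W), 14(W), all W → L
n=22: only reaches 19(W), 18(W), 16(W), 15(W), all W → L
n=23: reaches L-position 20 → W
n=24: reaches L-position 21 → W
n=25: reaches L-position 22 → W
n=26: reaches L-position 22 → W
n=27: reaches L-position 21 → W
n=28: reaches L-position 22 → W
n=29: reaches L-position 22 → W
n=30: only reaches 27(W), 26(W), 24(W), 23(W), all W → L
n=31: only reaches 28(W), 27(W), 25(W), 24(W), all W → L
L entries with 1 ≤ n ≤ 31 (n=0 is outside the asked range and is not counted): n = 1, 2, 10, 11, 12, 20, 21, 22, 30, 31; that makes 10.

10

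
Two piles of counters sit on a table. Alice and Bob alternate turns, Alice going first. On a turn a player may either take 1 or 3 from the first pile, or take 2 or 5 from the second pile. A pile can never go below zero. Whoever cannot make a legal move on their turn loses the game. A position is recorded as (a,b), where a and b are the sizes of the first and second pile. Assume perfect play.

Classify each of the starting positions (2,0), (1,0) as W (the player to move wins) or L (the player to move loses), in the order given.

(2,0): L, (1,0): W

Use the standard recursion: the mover loses at a terminal position; elsewhere, the mover wins exactly when some move hands the opponent an L position.
No move ever increases a pile, so every position that can arise here has a ≤ 2 and b ≤ 0; it is enough to label the cells with 0 ≤ a ≤ 2 and 0 ≤ b ≤ 0.
Every move lowers a or b (never raises either), so fill the grid row by row in increasing a, and left to right within a row: each cell's successors are then already labelled.
      b=0
a=0:    L
a=1:    W
a=2:    L
Cells with no legal move (terminal, hence L): (0,0).
The remaining L cells, each justified by listing all of its moves:
(2,0): the only move is to (1,0)(W), a W ⇒ L
Every other cell has at least one move into one of the L cells above, so it is W.
(2,0): one of the L cells justified above, so L
(1,0): the move to (0,0) reaches an L cell, so W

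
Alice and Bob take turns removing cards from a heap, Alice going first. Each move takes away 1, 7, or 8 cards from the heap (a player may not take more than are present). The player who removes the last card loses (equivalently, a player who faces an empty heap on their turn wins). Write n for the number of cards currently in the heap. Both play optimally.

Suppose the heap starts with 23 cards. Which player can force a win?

Classify positions by backward induction: terminal positions (no move available) are W. From any other position, the mover wins iff some move reaches an L.
n=0: no move; the opponent has just taken the last card and therefore loses → W
n=1: L (sole option 0(W) is W)
n=2: W (go to 1, an L position)
n=3: L (sole option 2(W) is W)
n=4: W (go to 3, an L position)
n=5: L (sole option 4(W) is W)
n=6: W (go to 5, an L position)
n=7: L (options 6(W), 0(W) are all W)
n=8: W (go to 7, an L position)
n=9: W (go to 1, an L position)
n=10: W (go to 3, an L position)
n=11: W (go to 3, an L position)
n=12: W (go to 5, an L position)
n=13: W (go to 5, an L position)
n=14: W (go to 7, an L position)
n=15: W (go to 7, an L position)
n=16: L (options 15(W), 9(W), 8(W) are all W)
n=17: W (go to 16, an L position)
n=18: L (options 17(W), 11(W), 10(W) are all W)
n=19: W (go to 18, an L position)
n=20: L (options 19(W), 13(W), 12(W) are all W)
n=21: W (go to 20, an L position)
n=22: L (options 21(W), 15(W), 14(W) are all W)
n=23: W (go to 22, an L position)
The starting position 23 is W: Alice should remove 1, leaving 22, handing over an L position.

Alice wins.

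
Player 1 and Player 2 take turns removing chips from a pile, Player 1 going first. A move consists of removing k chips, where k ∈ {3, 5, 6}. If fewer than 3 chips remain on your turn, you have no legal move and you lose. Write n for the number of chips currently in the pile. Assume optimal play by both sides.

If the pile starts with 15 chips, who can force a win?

Player 1 wins.

Use the standard recursion: the mover loses at a terminal position; elsewhere, the mover wins exactly when some move hands the opponent an L position.
n=0: no move → L
n=1: no move → L
n=2: no move → L
n=3: can move to 0, which is L ⇒ W
n=4: can move to 1, which is L ⇒ W
n=5: can move to 2, which is L ⇒ W
n=6: can move to 1, which is L ⇒ W
n=7: can move to 2, which is L ⇒ W
n=8: can move to 2, which is L ⇒ W
n=9: moves to 6(W), 4(W), 3(W); every one is W ⇒ L
n=10: moves to 7(W), 5(W), 4(W); every one is W ⇒ L
n=11: moves to 8(W), 6(W), 5(W); every one is W ⇒ L
n=12: can move to 9, which is L ⇒ W
n=13: can move to 10, which is L ⇒ W
n=14: can move to 11, which is L ⇒ W
n=15: can move to 10, which is L ⇒ W
From 15 Player 1 can remove 5, leaving 10, reaching an L position.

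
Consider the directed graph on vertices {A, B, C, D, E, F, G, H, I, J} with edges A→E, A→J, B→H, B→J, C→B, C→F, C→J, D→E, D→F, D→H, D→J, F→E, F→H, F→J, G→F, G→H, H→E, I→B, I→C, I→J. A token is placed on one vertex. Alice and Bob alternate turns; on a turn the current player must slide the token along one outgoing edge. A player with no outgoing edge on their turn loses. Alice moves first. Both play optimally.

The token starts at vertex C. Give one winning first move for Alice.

Move to J.

Use the standard recursion: the mover loses at a terminal position; elsewhere, the mover wins exactly when some move hands the opponent an L position.
Every edge goes from a vertex to one that appears earlier in the order E, J, H, F, B, C, A, D, G, I, so processing vertices in that order labels each vertex after all of its successors.
E: no outgoing edge → L
J: no outgoing edge → L
H: reaches L-position E → W
F: reaches L-position J → W
B: reaches L-position J → W
C: reaches L-position J → W
A: reaches L-position J → W
D: reaches L-position J → W
G: only reaches F(W), H(W), all W → L
I: reaches L-position J → W
From C, the L positions reachable in one move are: J.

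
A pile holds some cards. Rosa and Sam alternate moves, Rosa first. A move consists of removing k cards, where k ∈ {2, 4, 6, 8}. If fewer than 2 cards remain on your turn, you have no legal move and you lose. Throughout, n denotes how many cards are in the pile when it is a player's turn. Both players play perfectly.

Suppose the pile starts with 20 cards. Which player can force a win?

Compute win/loss labels from the base case upward. A position with no move is L. Any other position is W if it can reach an L in one move, else L.
n=0: no move → L
n=1: no move → L
n=2: reaches L-position 0 → W
n=3: reaches L-position 1 → W
n=4: reaches L-position 0 → W
n=5: reaches L-position 1 → W
n=6: reaches L-position 0 → W
n=7: reaches L-position 1 → W
n=8: reaches L-position 0 → W
n=9: reaches L-position 1 → W
n=10: only reaches 8(W), 6(W), 4(W), 2(W), all W → L
n=11: only reaches 9(W), 7(W), 5(W), 3(W), all W → L
n=12: reaches L-position 10 → W
n=13: reaches L-position 11 → W
n=14: reaches L-position 10 → W
n=15: reaches L-position 11 → W
n=16: reaches L-position 10 → W
n=17: reaches L-position 11 → W
n=18: reaches L-position 10 → W
n=19: reaches L-position 11 → W
n=20: only reaches 18(W), 16(W), 14(W), 12(W), all W → L
The starting position 20 is L: whatever Rosa does, the opponent receives a W position.

Sam wins.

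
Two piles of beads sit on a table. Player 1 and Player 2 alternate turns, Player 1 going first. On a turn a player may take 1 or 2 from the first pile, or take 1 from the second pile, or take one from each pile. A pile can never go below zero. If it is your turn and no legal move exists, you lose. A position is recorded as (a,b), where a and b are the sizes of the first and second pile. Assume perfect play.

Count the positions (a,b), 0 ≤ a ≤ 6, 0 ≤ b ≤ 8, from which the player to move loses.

Positions with no move are L. A position that does have a move is losing for the player to move precisely when every available move leads to a winning position for the opponent. Fill in the labels:
Every move lowers a or b (never raises either), so fill the grid row by row in increasing a, and left to right within a row: each cell's successors are then already labelled.
      b=0  b=1  b=2  b=3  b=4  b=5  b=6  b=7  b=8
a=0:    L    W    L    W    L    W    L    W    L
a=1:    W    W    W    W    W    W    W    W    W
a=2:    W    L    W    L    W    L    W    L    W
a=3:    L    W    W    W    W    W    W    W    W
a=4:    W    W    L    W    L    W    L    W    L
a=5:    W    L    W    W    W    W    W    W    W
a=6:    L    W    W    L    W    L    W    L    W
Cells with no legal move (terminal, hence L): (0,0).
The remaining L cells, each justified by listing all of its moves:
(0,2): the only move is to (0,1)(W), a W ⇒ L
(0,4): the only move is to (0,3)(W), a W ⇒ L
(0,6): the only move is to (0,5)(W), a W ⇒ L
(0,8): the only move is to (0,7)(W), a W ⇒ L
(2,1): moves to (1,1)(W), (0,1)(W), (2,0)(W), (1,0)(W); every one is W ⇒ L
(2,3): moves to (1,3)(W), (0,3)(W), (2,2)(W), (1,2)(W); every one is W ⇒ L
(2,5): moves to (1,5)(W), (0,5)(W), (2,4)(W), (1,4)(W); every one is W ⇒ L
(2,7): moves to (1,7)(W), (0,7)(W), (2,6)(W), (1,6)(W); every one is W ⇒ L
(3,0): moves to (2,0)(W), (1,0)(W); every one is W ⇒ L
(4,2): moves to (3,2)(W), (2,2)(W), (4,1)(W), (3,1)(W); every one is W ⇒ L
(4,4): moves to (3,4)(W), (2,4)(W), (4,3)(W), (3,3)(W); every one is W ⇒ L
(4,6): moves to (3,6)(W), (2,6)(W), (4,5)(W), (3,5)(W); every one is W ⇒ L
(4,8): moves to (3,8)(W), (2,8)(W), (4,7)(W), (3,7)(W); every one is W ⇒ L
(5,1): moves to (4,1)(W), (3,1)(W), (5,0)(W), (4,0)(W); every one is W ⇒ L
(6,0): moves to (5,0)(W), (4,0)(W); every one is W ⇒ L
(6,3): moves to (5,3)(W), (4,3)(W), (6,2)(W), (5,2)(W); every one is W ⇒ L
(6,5): moves to (5,5)(W), (4,5)(W), (6,4)(W), (5,4)(W); every one is W ⇒ L
(6,7): moves to (5,7)(W), (4,7)(W), (6,6)(W), (5,6)(W); every one is W ⇒ L
Every other cell has at least one move into one of the L cells above, so it is W.
L cells per row: a=0: 5, a=1: 0, a=2: 4, a=3: 1, a=4: 4, a=5: 1, a=6: 4; total 19.

19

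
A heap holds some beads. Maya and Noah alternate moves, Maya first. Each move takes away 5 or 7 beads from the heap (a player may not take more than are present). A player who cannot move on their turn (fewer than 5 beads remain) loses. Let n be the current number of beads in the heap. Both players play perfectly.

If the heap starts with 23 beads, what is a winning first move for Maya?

Positions with no move are L. A position that does have a move is losing for the player to move precisely when every available move leads to a winning position for the opponent. Fill in the labels:
n=0: no move → L
n=1: no move → L
n=2: no move → L
n=3: no move → L
n=4: no move → L
n=5: can move to 0, which is L ⇒ W
n=6: can move to 1, which is L ⇒ W
n=7: can move to 2, which is L ⇒ W
n=8: can move to 3, which is L ⇒ W
n=9: can move to 4, which is L ⇒ W
n=10: can move to 3, which is L ⇒ W
n=11: can move to 4, which is L ⇒ W
n=12: moves to 7(W), 5(W); every one is W ⇒ L
n=13: moves to 8(W), 6(W); every one is W ⇒ L
n=14: moves to 9(W), 7(W); every one is W ⇒ L
n=15: moves to 10(W), 8(W); every one is W ⇒ L
n=16: moves to 11(W), 9(W); every one is W ⇒ L
n=17: can move to 12, which is L ⇒ W
n=18: can move to 13, which is L ⇒ W
n=19: can move to 14, which is L ⇒ W
n=20: can move to 15, which is L ⇒ W
n=21: can move to 16, which is L ⇒ W
n=22: can move to 15, which is L ⇒ W
n=23: can move to 16, which is L ⇒ W
From 23, the L positions reachable in one move are: 16.

Remove 7, leaving 16.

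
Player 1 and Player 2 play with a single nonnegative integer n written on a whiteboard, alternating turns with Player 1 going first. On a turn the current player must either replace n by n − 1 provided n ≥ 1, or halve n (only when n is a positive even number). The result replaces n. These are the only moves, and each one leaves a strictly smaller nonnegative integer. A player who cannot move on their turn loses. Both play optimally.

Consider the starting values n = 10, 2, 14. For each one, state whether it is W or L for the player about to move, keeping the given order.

10: W, 2: L, 14: W

Label each position W (a win for the player to move) or L (a loss). A position with no legal move is L; any other position is W exactly when some move reaches an L, and L when every move reaches a W.
n=0: no move → L
n=1: reaches L-position 0 → W
n=2: only reaches 1(W), which is W → L
n=3: reaches L-position 2 → W
n=4: reaches L-position 2 → W
n=5: only reaches 4(W), which is W → L
n=6: reaches L-position 5 → W
n=7: only reaches 6(W), which is W → L
n=8: reaches L-position 7 → W
n=9: only reaches 8(W), which is W → L
n=10: reaches L-position 5 → W
n=11: only reaches 10(W), which is W → L
n=12: reaches L-position 11 → W
n=13: only reaches 12(W), which is W → L
n=14: reaches L-position 7 → W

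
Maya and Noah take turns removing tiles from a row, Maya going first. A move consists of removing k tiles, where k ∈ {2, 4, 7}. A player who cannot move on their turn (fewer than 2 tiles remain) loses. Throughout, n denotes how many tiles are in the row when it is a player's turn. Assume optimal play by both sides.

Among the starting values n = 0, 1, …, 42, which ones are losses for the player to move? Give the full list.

0, 1, 6, 9, 12, 15, 18, 21, 24, 27, 30, 33, 36, 39, 42

Work bottom-up. With no move the player to move loses. Otherwise the position is W if at least one move leads to an L position for the opponent, and L if every move leads to a W.
n=0: no move → L
n=1: no move → L
n=2: can move to 0, which is L ⇒ W
n=3: can move to 1, which is L ⇒ W
n=4: can move to 0, which is L ⇒ W
n=5: can move to 1, which is L ⇒ W
n=6: moves to 4(W), 2(W); every one is W ⇒ L
n=7: can move to 0, which is L ⇒ W
n=8: can move to 6, which is L ⇒ W
n=9: moves to 7(W), 5(W), 2(W); every one is W ⇒ L
n=10: can move to 6, which is L ⇒ W
n=11: can move to 9, which is L ⇒ W
n=12: moves to 10(W), 8(W), 5(W); every one is W ⇒ L
n=13: can move to 9, which is L ⇒ W
n=14: can move to 12, which is L ⇒ W
n=15: moves to 13(W), 11(W), 8(W); every one is W ⇒ L
n=16: can move to 12, which is L ⇒ W
n=17: can move to 15, which is L ⇒ W
n=18: moves to 16(W), 14(W), 11(W); every one is W ⇒ L
n=19: can move to 15, which is L ⇒ W
n=20: can move to 18, which is L ⇒ W
n=21: moves to 19(W), 17(W), 14(W); every one is W ⇒ L
n=22: can move to 18, which is L ⇒ W
n=23: can move to 21, which is L ⇒ W
n=24: moves to 22(W), 20(W), 17(W); every one is W ⇒ L
n=25: can move to 21, which is L ⇒ W
n=26: can move to 24, which is L ⇒ W
n=27: moves to 25(W), 23(W), 20(W); every one is W ⇒ L
n=28: can move to 24, which is L ⇒ W
n=29: can move to 27, which is L ⇒ W
n=30: moves to 28(W), 26(W), 23(W); every one is W ⇒ L
n=31: can move to 27, which is L ⇒ W
n=32: can move to 30, which is L ⇒ W
n=33: moves to 31(W), 29(W), 26(W); every one is W ⇒ L
n=34: can move to 30, which is L ⇒ W
n=35: can move to 33, which is L ⇒ W
n=36: moves to 34(W), 32(W), 29(W); every one is W ⇒ L
n=37: can move to 33, which is L ⇒ W
n=38: can move to 36, which is L ⇒ W
n=39: moves to 37(W), 35(W), 32(W); every one is W ⇒ L
n=40: can move to 36, which is L ⇒ W
n=41: can move to 39, which is L ⇒ W
n=42: moves to 40(W), 38(W), 35(W); every one is W ⇒ L
Reading off the rows marked L gives the requested list; there are 15 such values of n.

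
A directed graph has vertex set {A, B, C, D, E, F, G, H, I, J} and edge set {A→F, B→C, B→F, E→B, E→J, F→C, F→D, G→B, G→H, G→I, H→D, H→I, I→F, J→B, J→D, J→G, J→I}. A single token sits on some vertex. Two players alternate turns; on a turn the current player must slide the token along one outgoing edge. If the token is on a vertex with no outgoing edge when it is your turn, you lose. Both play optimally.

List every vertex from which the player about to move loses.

A, C, D, E, I

Positions with no move are L. A position that does have a move is losing for the player to move precisely when every available move leads to a winning position for the opponent. Fill in the labels:
Every edge goes from a vertex to one that appears earlier in the order D, C, F, I, H, B, G, J, A, E, so processing vertices in that order labels each vertex after all of its successors.
D: no outgoing edge → L
C: no outgoing edge → L
F: reaches L-position C → W
I: only reaches F(W), which is W → L
H: reaches L-position I → W
B: reaches L-position C → W
G: reaches L-position I → W
J: reaches L-position I → W
A: only reaches F(W), which is W → L
E: only reaches J(W), B(W), all W → L
Reading off the rows marked L gives the requested list; there are 5 such vertices.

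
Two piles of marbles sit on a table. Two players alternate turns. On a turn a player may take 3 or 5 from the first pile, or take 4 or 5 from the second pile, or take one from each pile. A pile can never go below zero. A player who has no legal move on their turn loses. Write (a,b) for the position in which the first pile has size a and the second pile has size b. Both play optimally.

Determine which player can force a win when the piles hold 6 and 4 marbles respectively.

The second player wins.

Classify positions by backward induction: terminal positions (no move available) are L. From any other position, the mover wins iff some move reaches an L.
No move ever increases a pile, so every position that can arise here has a ≤ 6 and b ≤ 4; it is enough to label the cells with 0 ≤ a ≤ 6 and 0 ≤ b ≤ 4.
Every move lowers a or b (never raises either), so fill the grid row by row in increasing a, and left to right within a row: each cell's successors are then already labelled.
      b=0  b=1  b=2  b=3  b=4
a=0:    L    L    L    L    W
a=1:    L    W    W    W    W
a=2:    L    W    L    L    W
a=3:    W    W    W    W    W
a=4:    W    L    L    L    L
a=5:    W    W    W    W    W
a=6:    W    L    L    L    L
Cells with no legal move (terminal, hence L): (0,0), (0,1), (0,2), (0,3), (1,0), (2,0).
The remaining L cells, each justified by listing all of its moves:
(2,2): L (sole option (1,1)(W) is W)
(2,3): L (sole option (1,2)(W) is W)
(4,1): L (options (1,1)(W), (3,0)(W) are all W)
(4,2): L (options (1,2)(W), (3,1)(W) are all W)
(4,3): L (options (1,3)(W), (3,2)(W) are all W)
(4,4): L (options (1,4)(W), (4,0)(W), (3,3)(W) are all W)
(6,1): L (options (3,1)(W), (1,1)(W), (5,0)(W) are all W)
(6,2): L (options (3,2)(W), (1,2)(W), (5,1)(W) are all W)
(6,3): L (options (3,3)(W), (1,3)(W), (5,2)(W) are all W)
(6,4): L (options (3,4)(W), (1,4)(W), (6,0)(W), (5,3)(W) are all W)
Every other cell has at least one move into one of the L cells above, so it is W.
Every move from (6,4) reaches a W position, so the mover loses.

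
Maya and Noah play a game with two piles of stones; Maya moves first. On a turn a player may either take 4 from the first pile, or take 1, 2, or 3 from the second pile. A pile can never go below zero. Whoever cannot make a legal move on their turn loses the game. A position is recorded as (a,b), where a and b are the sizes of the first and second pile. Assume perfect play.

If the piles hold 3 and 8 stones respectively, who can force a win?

Classify positions by backward induction: terminal positions (no move available) are L. From any other position, the mover wins iff some move reaches an L.
No move ever increases a pile, so every position that can arise here has a ≤ 3 and b ≤ 8; it is enough to label the cells with 0 ≤ a ≤ 3 and 0 ≤ b ≤ 8.
Every move lowers a or b (never raises either), so fill the grid row by row in increasing a, and left to right within a row: each cell's successors are then already labelled.
      b=0  b=1  b=2  b=3  b=4  b=5  b=6  b=7  b=8
a=0:    L    W    W    W    L    W    W    W    L
a=1:    L    W    W    W    L    W    W    W    L
a=2:    L    W    W    W    L    W    W    W    L
a=3:    L    W    W    W    L    W    W    W    L
Cells with no legal move (terminal, hence L): (0,0), (1,0), (2,0), (3,0).
The remaining L cells, each justified by listing all of its moves:
(0,4): L (options (0,3)(W), (0,2)(W), (0,1)(W) are all W)
(0,8): L (options (0,7)(W), (0,6)(W), (0,5)(W) are all W)
(1,4): L (options (1,3)(W), (1,2)(W), (1,1)(W) are all W)
(1,8): L (options (1,7)(W), (1,6)(W), (1,5)(W) are all W)
(2,4): L (options (2,3)(W), (2,2)(W), (2,1)(W) are all W)
(2,8): L (options (2,7)(W), (2,6)(W), (2,5)(W) are all W)
(3,4): L (options (3,3)(W), (3,2)(W), (3,1)(W) are all W)
(3,8): L (options (3,7)(W), (3,6)(W), (3,5)(W) are all W)
Every other cell has at least one move into one of the L cells above, so it is W.
The starting position (3,8) is L: whatever Maya does, the opponent receives a W position.

Noah wins.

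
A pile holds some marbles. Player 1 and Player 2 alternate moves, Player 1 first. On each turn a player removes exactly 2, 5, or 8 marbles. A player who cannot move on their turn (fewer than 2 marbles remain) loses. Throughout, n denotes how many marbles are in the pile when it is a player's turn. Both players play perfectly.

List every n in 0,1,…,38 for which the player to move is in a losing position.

0, 1, 4, 7, 10, 11, 14, 17, 20, 21, 24, 27, 30, 31, 34, 37

Label each position W (a win for the player to move) or L (a loss). A position with no legal move is L; any other position is W exactly when some move reaches an L, and L when every move reaches a W.
n=0: no move → L
n=1: no move → L
n=2: can move to 0, which is L ⇒ W
n=3: can move to 1, which is L ⇒ W
n=4: the only move is to 2(W), a W ⇒ L
n=5: can move to 0, which is L ⇒ W
n=6: can move to 4, which is L ⇒ W
n=7: moves to 5(W), 2(W); every one is W ⇒ L
n=8: can move to 0, which is L ⇒ W
n=9: can move to 7, which is L ⇒ W
n=10: moves to 8(W), 5(W), 2(W); every one is W ⇒ L
n=11: moves to 9(W), 6(W), 3(W); every one is W ⇒ L
n=12: can move to 10, which is L ⇒ W
n=13: can move to 11, which is L ⇒ W
n=14: moves to 12(W), 9(W), 6(W); every one is W ⇒ L
n=15: can move to 10, which is L ⇒ W
n=16: can move to 14, which is L ⇒ W
n=17: moves to 15(W), 12(W), 9(W); every one is W ⇒ L
n=18: can move to 10, which is L ⇒ W
n=19: can move to 17, which is L ⇒ W
n=20: moves to 18(W), 15(W), 12(W); every one is W ⇒ L
n=21: moves to 19(W), 16(W), 13(W); every one is W ⇒ L
n=22: can move to 20, which is L ⇒ W
n=23: can move to 21, which is L ⇒ W
n=24: moves to 22(W), 19(W), 16(W); every one is W ⇒ L
n=25: can move to 20, which is L ⇒ W
n=26: can move to 24, which is L ⇒ W
n=27: moves to 25(W), 22(W), 19(W); every one is W ⇒ L
n=28: can move to 20, which is L ⇒ W
n=29: can move to 27, which is L ⇒ W
n=30: moves to 28(W), 25(W), 22(W); every one is W ⇒ L
n=31: moves to 29(W), 26(W), 23(W); every one is W ⇒ L
n=32: can move to 30, which is L ⇒ W
n=33: can move to 31, which is L ⇒ W
n=34: moves to 32(W), 29(W), 26(W); every one is W ⇒ L
n=35: can move to 30, which is L ⇒ W
n=36: can move to 34, which is L ⇒ W
n=37: moves to 35(W), 32(W), 29(W); every one is W ⇒ L
n=38: can move to 30, which is L ⇒ W
The losing starting values of n are exactly the entries labelled L in this table (16 of them).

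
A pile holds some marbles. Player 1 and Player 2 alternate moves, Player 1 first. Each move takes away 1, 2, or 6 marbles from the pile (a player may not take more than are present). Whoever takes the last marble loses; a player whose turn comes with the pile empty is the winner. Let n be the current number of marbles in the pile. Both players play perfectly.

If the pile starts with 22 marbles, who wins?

Player 2 wins.

Label each position W (a win for the player to move) or L (a loss). A position with no legal move is W; any other position is W exactly when some move reaches an L, and L when every move reaches a W.
n=0: no move; the opponent has just taken the last marble and therefore loses → W
n=1: only reaches 0(W), which is W → L
n=2: reaches L-position 1 → W
n=3: reaches L-position 1 → W
n=4: only reaches 3(W), 2(W), all W → L
n=5: reaches L-position 4 → W
n=6: reaches L-position 4 → W
n=7: reaches L-position 1 → W
n=8: only reaches 7(W), 6(W), 2(W), all W → L
n=9: reaches L-position 8 → W
n=10: reaches L-position 8 → W
n=11: only reaches 10(W), 9(W), 5(W), all W → L
n=12: reaches L-position 11 → W
n=13: reaches L-position 11 → W
n=14: reaches L-position 8 → W
n=15: only reaches 14(W), 13(W), 9(W), all W → L
n=16: reaches L-position 15 → W
n=17: reaches L-position 15 → W
n=18: only reaches 17(W), 16(W), 12(W), all W → L
n=19: reaches L-position 18 → W
n=20: reaches L-position 18 → W
n=21: reaches L-position 15 → W
n=22: only reaches 21(W), 20(W), 16(W), all W → L
The starting position 22 is L: whatever Player 1 does, the opponent receives a W position.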